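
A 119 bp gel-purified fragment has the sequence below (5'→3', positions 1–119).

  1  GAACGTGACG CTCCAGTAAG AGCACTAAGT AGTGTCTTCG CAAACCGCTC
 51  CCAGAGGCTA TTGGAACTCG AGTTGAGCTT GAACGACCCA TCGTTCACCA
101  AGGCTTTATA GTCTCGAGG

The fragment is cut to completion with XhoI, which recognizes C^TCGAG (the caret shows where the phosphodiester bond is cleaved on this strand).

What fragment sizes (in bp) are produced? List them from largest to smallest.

XhoI sites (CTCGAG) start at positions 67, 113.
XhoI cuts after the first base of each site, so after positions 67, 113.
Linear molecule, 2 cuts → 3 fragments:
  1–67 → 67 bp
  68–113 → 46 bp
  114–119 → 6 bp
Sorted largest to smallest: 67, 46, 6 bp.

67, 46, 6 bp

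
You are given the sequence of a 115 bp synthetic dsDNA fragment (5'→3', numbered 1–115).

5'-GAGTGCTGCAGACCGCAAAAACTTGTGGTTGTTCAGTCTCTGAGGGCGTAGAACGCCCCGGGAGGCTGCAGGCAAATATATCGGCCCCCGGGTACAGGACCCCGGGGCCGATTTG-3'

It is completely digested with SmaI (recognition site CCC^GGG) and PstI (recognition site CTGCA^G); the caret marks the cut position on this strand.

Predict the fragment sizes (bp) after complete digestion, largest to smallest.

49, 19, 14, 12, 11, 10 bp

SmaI sites (CCCGGG) start at positions 57, 87, 101.
SmaI cuts after base 3 of each site, so after positions 59, 89, 103.
PstI sites (CTGCAG) start at positions 6, 66.
PstI cuts after base 5 of each site (before the last base), so after positions 10, 70.
Combined cut positions: 10, 59, 70, 89, 103.
Linear molecule, 5 cuts → 6 fragments:
  1–10 → 10 bp
  11–59 → 49 bp
  60–70 → 11 bp
  71–89 → 19 bp
  90–103 → 14 bp
  104–115 → 12 bp
Sorted largest to smallest: 49, 19, 14, 12, 11, 10 bp.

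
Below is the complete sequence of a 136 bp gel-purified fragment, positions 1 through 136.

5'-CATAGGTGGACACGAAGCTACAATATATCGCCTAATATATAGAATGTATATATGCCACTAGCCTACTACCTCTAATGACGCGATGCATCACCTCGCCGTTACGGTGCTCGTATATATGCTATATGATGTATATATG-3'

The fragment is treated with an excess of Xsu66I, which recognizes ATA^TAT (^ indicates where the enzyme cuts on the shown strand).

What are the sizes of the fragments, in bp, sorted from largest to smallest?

Xsu66I sites (ATATAT) start at positions 23, 35, 48, 112, 130.
Xsu66I cuts after base 3 of each site, so after positions 25, 37, 50, 114, 132.
Linear molecule, 5 cuts → 6 fragments:
  1–25 → 25 bp
  26–37 → 12 bp
  38–50 → 13 bp
  51–114 → 64 bp
  115–132 → 18 bp
  133–136 → 4 bp
Sorted largest to smallest: 64, 25, 18, 13, 12, 4 bp.

64, 25, 18, 13, 12, 4 bp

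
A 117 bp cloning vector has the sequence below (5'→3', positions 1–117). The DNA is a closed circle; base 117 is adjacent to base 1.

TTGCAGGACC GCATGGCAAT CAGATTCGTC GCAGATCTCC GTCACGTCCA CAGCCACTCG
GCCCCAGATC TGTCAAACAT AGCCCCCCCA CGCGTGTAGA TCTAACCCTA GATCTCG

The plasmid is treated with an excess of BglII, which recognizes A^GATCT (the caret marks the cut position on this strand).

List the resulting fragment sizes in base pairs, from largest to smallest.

BglII sites (AGATCT) start at positions 33, 66, 98, 110.
BglII cuts after the first base of each site, so after positions 33, 66, 98, 110.
Circular molecule, 4 cuts → 4 fragments:
  34–66 → 33 bp
  67–98 → 32 bp
  99–110 → 12 bp
  111–117 then 1–33 → 7 + 33 = 40 bp
Sorted largest to smallest: 40, 33, 32, 12 bp.

40, 33, 32, 12 bp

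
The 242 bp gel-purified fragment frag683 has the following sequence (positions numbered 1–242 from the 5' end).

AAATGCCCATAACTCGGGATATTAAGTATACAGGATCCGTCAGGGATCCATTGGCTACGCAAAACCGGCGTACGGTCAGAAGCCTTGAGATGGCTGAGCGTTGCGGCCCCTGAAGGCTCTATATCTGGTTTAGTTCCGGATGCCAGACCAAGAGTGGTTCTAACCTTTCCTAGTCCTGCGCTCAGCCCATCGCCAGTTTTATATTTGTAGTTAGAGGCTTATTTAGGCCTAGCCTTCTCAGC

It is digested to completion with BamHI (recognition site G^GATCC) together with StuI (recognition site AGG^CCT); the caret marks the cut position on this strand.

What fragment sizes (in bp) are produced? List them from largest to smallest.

183, 33, 15, 11 bp

BamHI sites (GGATCC) start at positions 33, 44.
BamHI cuts after the first base of each site, so after positions 33, 44.
The StuI site (AGGCCT) starts at position 225.
StuI cuts after base 3 of each site, so after position 227.
Combined cut positions: 33, 44, 227.
Linear molecule, 3 cuts → 4 fragments:
  1–33 → 33 bp
  34–44 → 11 bp
  45–227 → 183 bp
  228–242 → 15 bp
Sorted largest to smallest: 183, 33, 15, 11 bp.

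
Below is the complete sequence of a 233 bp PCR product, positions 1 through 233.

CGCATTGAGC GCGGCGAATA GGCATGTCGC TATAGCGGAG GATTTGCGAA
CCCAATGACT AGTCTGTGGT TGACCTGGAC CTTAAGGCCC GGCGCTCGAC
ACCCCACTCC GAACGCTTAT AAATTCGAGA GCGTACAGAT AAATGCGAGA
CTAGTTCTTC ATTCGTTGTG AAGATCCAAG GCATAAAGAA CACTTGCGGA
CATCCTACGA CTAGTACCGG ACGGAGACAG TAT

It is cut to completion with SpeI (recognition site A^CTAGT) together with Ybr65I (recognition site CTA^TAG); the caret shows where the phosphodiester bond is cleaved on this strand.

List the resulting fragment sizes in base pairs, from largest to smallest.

SpeI sites (ACTAGT) start at positions 58, 150, 210.
SpeI cuts after the first base of each site, so after positions 58, 150, 210.
The Ybr65I site (CTATAG) starts at position 30.
Ybr65I cuts after base 3 of each site, so after position 32.
Combined cut positions: 32, 58, 150, 210.
Linear molecule, 4 cuts → 5 fragments:
  1–32 → 32 bp
  33–58 → 26 bp
  59–150 → 92 bp
  151–210 → 60 bp
  211–233 → 23 bp
Sorted largest to smallest: 92, 60, 32, 26, 23 bp.

92, 60, 32, 26, 23 bp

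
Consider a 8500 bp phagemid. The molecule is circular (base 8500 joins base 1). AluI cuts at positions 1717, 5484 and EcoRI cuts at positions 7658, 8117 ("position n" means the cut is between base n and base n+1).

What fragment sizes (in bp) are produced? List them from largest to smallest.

Combined cut positions (sorted): 1717, 5484, 7658, 8117.
Circular molecule, 4 cuts → 4 fragments:
  5484 − 1717 = 3767 bp
  7658 − 5484 = 2174 bp
  8117 − 7658 = 459 bp
  wrap: 8500 − 8117 + 1717 = 2100 bp
Sorted largest to smallest: 3767, 2174, 2100, 459 bp.

3767, 2174, 2100, 459 bp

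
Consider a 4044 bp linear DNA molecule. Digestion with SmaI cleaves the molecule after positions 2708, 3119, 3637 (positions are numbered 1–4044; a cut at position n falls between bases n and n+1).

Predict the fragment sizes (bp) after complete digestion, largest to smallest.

Linear molecule, 3 cuts → 4 fragments:
  2708 − 0 = 2708 bp
  3119 − 2708 = 411 bp
  3637 − 3119 = 518 bp
  4044 − 3637 = 407 bp
Sorted largest to smallest: 2708, 518, 411, 407 bp.

2708, 518, 411, 407 bp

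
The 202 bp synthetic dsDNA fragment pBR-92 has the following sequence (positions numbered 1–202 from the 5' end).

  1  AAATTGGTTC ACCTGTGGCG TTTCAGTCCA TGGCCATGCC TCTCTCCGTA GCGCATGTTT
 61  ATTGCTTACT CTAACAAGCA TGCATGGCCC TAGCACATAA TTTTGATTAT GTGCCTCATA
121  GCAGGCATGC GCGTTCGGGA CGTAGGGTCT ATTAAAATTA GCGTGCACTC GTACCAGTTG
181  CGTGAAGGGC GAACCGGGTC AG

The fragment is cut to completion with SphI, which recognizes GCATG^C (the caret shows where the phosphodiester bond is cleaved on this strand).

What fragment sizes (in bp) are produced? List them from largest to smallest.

SphI sites (GCATGC) start at positions 78, 125.
SphI cuts after base 5 of each site (before the last base), so after positions 82, 129.
Linear molecule, 2 cuts → 3 fragments:
  1–82 → 82 bp
  83–129 → 47 bp
  130–202 → 73 bp
Sorted largest to smallest: 82, 73, 47 bp.

82, 73, 47 bp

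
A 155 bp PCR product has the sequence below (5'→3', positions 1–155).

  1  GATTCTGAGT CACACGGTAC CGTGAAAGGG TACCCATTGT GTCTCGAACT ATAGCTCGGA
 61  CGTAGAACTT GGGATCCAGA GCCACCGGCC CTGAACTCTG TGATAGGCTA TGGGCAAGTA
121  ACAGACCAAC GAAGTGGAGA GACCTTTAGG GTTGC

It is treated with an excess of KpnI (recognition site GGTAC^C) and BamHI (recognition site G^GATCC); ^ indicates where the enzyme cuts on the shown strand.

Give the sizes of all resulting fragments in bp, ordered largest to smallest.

83, 39, 20, 13 bp

KpnI sites (GGTACC) start at positions 16, 29.
KpnI cuts after base 5 of each site (before the last base), so after positions 20, 33.
The BamHI site (GGATCC) starts at position 72.
BamHI cuts after the first base of each site, so after position 72.
Combined cut positions: 20, 33, 72.
Linear molecule, 3 cuts → 4 fragments:
  1–20 → 20 bp
  21–33 → 13 bp
  34–72 → 39 bp
  73–155 → 83 bp
Sorted largest to smallest: 83, 39, 20, 13 bp.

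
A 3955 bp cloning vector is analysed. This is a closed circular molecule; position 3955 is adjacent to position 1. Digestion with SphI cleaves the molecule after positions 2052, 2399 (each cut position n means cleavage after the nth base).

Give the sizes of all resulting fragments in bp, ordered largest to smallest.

3608, 347 bp

Circular molecule, 2 cuts → 2 fragments:
  2399 − 2052 = 347 bp
  wrap: 3955 − 2399 + 2052 = 3608 bp
Sorted largest to smallest: 3608, 347 bp.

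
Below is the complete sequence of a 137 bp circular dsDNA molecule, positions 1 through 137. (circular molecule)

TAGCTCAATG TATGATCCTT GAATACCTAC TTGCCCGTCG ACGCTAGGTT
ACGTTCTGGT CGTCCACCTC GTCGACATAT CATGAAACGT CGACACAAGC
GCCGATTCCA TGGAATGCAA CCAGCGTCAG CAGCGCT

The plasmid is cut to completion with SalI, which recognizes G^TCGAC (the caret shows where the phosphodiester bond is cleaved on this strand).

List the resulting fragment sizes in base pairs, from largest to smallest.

85, 34, 18 bp

SalI sites (GTCGAC) start at positions 37, 71, 89.
SalI cuts after the first base of each site, so after positions 37, 71, 89.
Circular molecule, 3 cuts → 3 fragments:
  38–71 → 34 bp
  72–89 → 18 bp
  90–137 then 1–37 → 48 + 37 = 85 bp
Sorted largest to smallest: 85, 34, 18 bp.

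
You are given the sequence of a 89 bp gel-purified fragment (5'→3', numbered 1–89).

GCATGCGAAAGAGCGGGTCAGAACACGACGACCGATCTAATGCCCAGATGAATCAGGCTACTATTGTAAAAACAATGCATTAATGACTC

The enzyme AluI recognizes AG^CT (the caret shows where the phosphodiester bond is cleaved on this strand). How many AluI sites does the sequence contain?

No occurrence of AGCT is present in the sequence.
AluI does not cut: 0 sites.

0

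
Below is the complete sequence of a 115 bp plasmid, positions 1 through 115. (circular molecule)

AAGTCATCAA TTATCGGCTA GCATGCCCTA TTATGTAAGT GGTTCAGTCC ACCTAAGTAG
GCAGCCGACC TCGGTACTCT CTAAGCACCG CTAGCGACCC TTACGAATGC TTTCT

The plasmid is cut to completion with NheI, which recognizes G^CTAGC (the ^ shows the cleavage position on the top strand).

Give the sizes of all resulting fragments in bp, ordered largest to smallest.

NheI sites (GCTAGC) start at positions 17, 90.
NheI cuts after the first base of each site, so after positions 17, 90.
Circular molecule, 2 cuts → 2 fragments:
  18–90 → 73 bp
  91–115 then 1–17 → 25 + 17 = 42 bp
Sorted largest to smallest: 73, 42 bp.

73, 42 bp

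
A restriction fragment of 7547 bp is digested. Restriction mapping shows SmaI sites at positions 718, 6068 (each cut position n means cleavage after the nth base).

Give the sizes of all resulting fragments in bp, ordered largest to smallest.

5350, 1479, 718 bp

Linear molecule, 2 cuts → 3 fragments:
  718 − 0 = 718 bp
  6068 − 718 = 5350 bp
  7547 − 6068 = 1479 bp
Sorted largest to smallest: 5350, 1479, 718 bp.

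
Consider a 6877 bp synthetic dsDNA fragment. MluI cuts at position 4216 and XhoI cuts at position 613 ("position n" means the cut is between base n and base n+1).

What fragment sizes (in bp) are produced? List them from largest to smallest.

Combined cut positions (sorted): 613, 4216.
Linear molecule, 2 cuts → 3 fragments:
  613 − 0 = 613 bp
  4216 − 613 = 3603 bp
  6877 − 4216 = 2661 bp
Sorted largest to smallest: 3603, 2661, 613 bp.

3603, 2661, 613 bp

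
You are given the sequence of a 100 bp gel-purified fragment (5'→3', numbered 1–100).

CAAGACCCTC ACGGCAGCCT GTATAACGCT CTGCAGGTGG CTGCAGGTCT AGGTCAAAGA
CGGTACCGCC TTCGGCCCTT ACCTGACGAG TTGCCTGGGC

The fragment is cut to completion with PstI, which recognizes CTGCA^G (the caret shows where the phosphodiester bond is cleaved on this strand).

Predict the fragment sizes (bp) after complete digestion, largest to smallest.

PstI sites (CTGCAG) start at positions 31, 41.
PstI cuts after base 5 of each site (before the last base), so after positions 35, 45.
Linear molecule, 2 cuts → 3 fragments:
  1–35 → 35 bp
  36–45 → 10 bp
  46–100 → 55 bp
Sorted largest to smallest: 55, 35, 10 bp.

55, 35, 10 bp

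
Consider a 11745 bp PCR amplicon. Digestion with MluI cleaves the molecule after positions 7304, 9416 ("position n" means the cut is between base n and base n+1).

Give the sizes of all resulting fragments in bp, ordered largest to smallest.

7304, 2329, 2112 bp

Linear molecule, 2 cuts → 3 fragments:
  7304 − 0 = 7304 bp
  9416 − 7304 = 2112 bp
  11745 − 9416 = 2329 bp
Sorted largest to smallest: 7304, 2329, 2112 bp.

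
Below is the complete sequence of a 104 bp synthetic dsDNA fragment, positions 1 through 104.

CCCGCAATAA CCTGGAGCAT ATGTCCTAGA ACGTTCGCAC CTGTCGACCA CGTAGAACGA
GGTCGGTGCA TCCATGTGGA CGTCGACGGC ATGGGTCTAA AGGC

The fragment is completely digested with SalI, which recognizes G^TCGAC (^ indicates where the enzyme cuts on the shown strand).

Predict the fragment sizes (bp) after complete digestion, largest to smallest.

SalI sites (GTCGAC) start at positions 43, 82.
SalI cuts after the first base of each site, so after positions 43, 82.
Linear molecule, 2 cuts → 3 fragments:
  1–43 → 43 bp
  44–82 → 39 bp
  83–104 → 22 bp
Sorted largest to smallest: 43, 39, 22 bp.

43, 39, 22 bp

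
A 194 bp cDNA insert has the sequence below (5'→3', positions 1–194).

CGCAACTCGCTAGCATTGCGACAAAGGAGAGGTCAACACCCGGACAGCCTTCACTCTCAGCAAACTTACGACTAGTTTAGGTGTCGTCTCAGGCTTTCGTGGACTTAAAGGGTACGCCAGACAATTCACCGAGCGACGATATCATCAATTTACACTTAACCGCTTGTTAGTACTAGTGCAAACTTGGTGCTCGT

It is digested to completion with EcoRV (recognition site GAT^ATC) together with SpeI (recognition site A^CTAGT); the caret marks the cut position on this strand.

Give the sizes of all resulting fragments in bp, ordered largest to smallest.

71, 69, 32, 22 bp

The EcoRV site (GATATC) starts at position 138.
EcoRV cuts after base 3 of each site, so after position 140.
SpeI sites (ACTAGT) start at positions 71, 172.
SpeI cuts after the first base of each site, so after positions 71, 172.
Combined cut positions: 71, 140, 172.
Linear molecule, 3 cuts → 4 fragments:
  1–71 → 71 bp
  72–140 → 69 bp
  141–172 → 32 bp
  173–194 → 22 bp
Sorted largest to smallest: 71, 69, 32, 22 bp.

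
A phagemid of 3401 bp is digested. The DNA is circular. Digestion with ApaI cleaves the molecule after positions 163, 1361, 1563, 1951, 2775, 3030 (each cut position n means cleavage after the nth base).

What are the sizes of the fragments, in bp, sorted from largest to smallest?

1198, 824, 534, 388, 255, 202 bp

Circular molecule, 6 cuts → 6 fragments:
  1361 − 163 = 1198 bp
  1563 − 1361 = 202 bp
  1951 − 1563 = 388 bp
  2775 − 1951 = 824 bp
  3030 − 2775 = 255 bp
  wrap: 3401 − 3030 + 163 = 534 bp
Sorted largest to smallest: 1198, 824, 534, 388, 255, 202 bp.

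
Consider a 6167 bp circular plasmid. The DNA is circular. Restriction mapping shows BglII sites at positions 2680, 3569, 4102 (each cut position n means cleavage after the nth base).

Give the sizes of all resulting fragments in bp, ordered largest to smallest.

4745, 889, 533 bp

Circular molecule, 3 cuts → 3 fragments:
  3569 − 2680 = 889 bp
  4102 − 3569 = 533 bp
  wrap: 6167 − 4102 + 2680 = 4745 bp
Sorted largest to smallest: 4745, 889, 533 bp.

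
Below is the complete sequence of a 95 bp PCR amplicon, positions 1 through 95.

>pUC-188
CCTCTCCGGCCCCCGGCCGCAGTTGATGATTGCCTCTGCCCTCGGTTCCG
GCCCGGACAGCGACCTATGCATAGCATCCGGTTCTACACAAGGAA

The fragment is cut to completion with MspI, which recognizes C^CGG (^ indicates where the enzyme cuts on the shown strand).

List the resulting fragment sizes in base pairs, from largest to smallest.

35, 25, 17, 7, 6, 5 bp

MspI sites (CCGG) start at positions 6, 13, 48, 53, 78.
MspI cuts after the first base of each site, so after positions 6, 13, 48, 53, 78.
Linear molecule, 5 cuts → 6 fragments:
  1–6 → 6 bp
  7–13 → 7 bp
  14–48 → 35 bp
  49–53 → 5 bp
  54–78 → 25 bp
  79–95 → 17 bp
Sorted largest to smallest: 35, 25, 17, 7, 6, 5 bp.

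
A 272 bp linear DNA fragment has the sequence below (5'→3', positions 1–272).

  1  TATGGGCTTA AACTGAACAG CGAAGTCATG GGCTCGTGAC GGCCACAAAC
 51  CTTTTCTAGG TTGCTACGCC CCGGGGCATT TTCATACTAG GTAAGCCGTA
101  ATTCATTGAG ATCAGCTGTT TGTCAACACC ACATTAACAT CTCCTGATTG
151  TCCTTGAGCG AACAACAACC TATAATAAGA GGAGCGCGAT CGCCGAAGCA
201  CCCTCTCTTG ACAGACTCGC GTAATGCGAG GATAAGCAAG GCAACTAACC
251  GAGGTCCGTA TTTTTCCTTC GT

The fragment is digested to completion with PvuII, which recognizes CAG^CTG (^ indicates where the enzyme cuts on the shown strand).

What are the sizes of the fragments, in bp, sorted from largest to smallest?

The PvuII site (CAGCTG) starts at position 113.
PvuII cuts after base 3 of each site, so after position 115.
Linear molecule, 1 cut → 2 fragments:
  1–115 → 115 bp
  116–272 → 157 bp
Sorted largest to smallest: 157, 115 bp.

157, 115 bp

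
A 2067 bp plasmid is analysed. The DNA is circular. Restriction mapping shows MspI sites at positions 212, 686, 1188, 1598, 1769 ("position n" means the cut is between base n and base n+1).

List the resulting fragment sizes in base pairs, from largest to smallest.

Circular molecule, 5 cuts → 5 fragments:
  686 − 212 = 474 bp
  1188 − 686 = 502 bp
  1598 − 1188 = 410 bp
  1769 − 1598 = 171 bp
  wrap: 2067 − 1769 + 212 = 510 bp
Sorted largest to smallest: 510, 502, 474, 410, 171 bp.

510, 502, 474, 410, 171 bp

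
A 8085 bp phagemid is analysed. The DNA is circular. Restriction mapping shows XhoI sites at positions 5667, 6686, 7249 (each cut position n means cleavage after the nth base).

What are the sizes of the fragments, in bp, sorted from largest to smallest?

Circular molecule, 3 cuts → 3 fragments:
  6686 − 5667 = 1019 bp
  7249 − 6686 = 563 bp
  wrap: 8085 − 7249 + 5667 = 6503 bp
Sorted largest to smallest: 6503, 1019, 563 bp.

6503, 1019, 563 bp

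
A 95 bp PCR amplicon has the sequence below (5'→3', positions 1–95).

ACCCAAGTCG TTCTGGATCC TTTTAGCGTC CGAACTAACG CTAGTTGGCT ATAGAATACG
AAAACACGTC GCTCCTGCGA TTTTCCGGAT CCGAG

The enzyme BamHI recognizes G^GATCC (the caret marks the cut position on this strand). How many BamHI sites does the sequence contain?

2

GGATCC occurs starting at positions 15, 87.
BamHI cuts at 2 sites.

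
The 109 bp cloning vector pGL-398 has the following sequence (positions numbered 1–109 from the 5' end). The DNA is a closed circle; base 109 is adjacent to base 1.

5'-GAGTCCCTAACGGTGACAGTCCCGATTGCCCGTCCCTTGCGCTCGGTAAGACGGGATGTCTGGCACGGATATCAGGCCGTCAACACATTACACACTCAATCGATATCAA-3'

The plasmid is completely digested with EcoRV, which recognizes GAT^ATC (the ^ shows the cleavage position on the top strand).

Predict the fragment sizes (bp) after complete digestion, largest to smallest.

75, 34 bp

EcoRV sites (GATATC) start at positions 68, 102.
EcoRV cuts after base 3 of each site, so after positions 70, 104.
Circular molecule, 2 cuts → 2 fragments:
  71–104 → 34 bp
  105–109 then 1–70 → 5 + 70 = 75 bp
Sorted largest to smallest: 75, 34 bp.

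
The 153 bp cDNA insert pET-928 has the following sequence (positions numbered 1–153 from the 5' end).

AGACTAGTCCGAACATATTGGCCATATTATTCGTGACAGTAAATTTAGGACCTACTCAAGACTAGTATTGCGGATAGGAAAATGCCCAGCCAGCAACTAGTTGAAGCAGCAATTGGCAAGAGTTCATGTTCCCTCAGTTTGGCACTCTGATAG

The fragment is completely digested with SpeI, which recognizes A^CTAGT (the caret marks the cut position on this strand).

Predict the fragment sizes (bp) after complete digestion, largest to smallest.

SpeI sites (ACTAGT) start at positions 3, 61, 96.
SpeI cuts after the first base of each site, so after positions 3, 61, 96.
Linear molecule, 3 cuts → 4 fragments:
  1–3 → 3 bp
  4–61 → 58 bp
  62–96 → 35 bp
  97–153 → 57 bp
Sorted largest to smallest: 58, 57, 35, 3 bp.

58, 57, 35, 3 bp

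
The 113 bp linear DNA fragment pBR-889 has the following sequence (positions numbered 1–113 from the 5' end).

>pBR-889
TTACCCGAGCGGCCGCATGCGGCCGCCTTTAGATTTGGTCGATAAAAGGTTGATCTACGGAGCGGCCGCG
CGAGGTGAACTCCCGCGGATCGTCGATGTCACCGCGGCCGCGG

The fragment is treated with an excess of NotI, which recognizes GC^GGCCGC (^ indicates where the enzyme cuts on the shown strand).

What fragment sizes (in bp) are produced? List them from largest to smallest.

43, 42, 10, 10, 8 bp

NotI sites (GCGGCCGC) start at positions 9, 19, 62, 104.
NotI cuts after base 2 of each site, so after positions 10, 20, 63, 105.
Linear molecule, 4 cuts → 5 fragments:
  1–10 → 10 bp
  11–20 → 10 bp
  21–63 → 43 bp
  64–105 → 42 bp
  106–113 → 8 bp
Sorted largest to smallest: 43, 42, 10, 10, 8 bp.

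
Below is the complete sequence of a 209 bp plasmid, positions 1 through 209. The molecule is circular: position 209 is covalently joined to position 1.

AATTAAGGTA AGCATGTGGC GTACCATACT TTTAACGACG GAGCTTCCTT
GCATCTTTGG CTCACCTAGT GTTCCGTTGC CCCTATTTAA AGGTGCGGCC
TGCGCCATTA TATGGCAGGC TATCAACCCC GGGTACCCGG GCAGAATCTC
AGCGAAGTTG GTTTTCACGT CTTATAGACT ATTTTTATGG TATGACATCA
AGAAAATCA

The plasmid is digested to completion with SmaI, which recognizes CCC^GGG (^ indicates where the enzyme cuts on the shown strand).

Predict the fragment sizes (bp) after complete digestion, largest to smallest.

SmaI sites (CCCGGG) start at positions 128, 136.
SmaI cuts after base 3 of each site, so after positions 130, 138.
Circular molecule, 2 cuts → 2 fragments:
  131–138 → 8 bp
  139–209 then 1–130 → 71 + 130 = 201 bp
Sorted largest to smallest: 201, 8 bp.

201, 8 bp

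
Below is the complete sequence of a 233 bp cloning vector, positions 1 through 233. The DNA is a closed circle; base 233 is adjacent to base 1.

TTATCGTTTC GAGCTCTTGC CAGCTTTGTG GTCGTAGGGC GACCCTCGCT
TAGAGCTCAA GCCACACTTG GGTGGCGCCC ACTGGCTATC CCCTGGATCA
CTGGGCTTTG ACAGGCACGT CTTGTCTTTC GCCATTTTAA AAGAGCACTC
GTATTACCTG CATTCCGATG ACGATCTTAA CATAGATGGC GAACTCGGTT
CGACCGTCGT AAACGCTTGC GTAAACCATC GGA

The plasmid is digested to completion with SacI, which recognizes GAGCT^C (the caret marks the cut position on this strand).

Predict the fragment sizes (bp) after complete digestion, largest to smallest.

SacI sites (GAGCTC) start at positions 11, 53.
SacI cuts after base 5 of each site (before the last base), so after positions 15, 57.
Circular molecule, 2 cuts → 2 fragments:
  16–57 → 42 bp
  58–233 then 1–15 → 176 + 15 = 191 bp
Sorted largest to smallest: 191, 42 bp.

191, 42 bp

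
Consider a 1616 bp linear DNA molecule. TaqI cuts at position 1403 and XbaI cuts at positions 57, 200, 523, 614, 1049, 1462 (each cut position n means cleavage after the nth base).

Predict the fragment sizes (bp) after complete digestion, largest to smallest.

Combined cut positions (sorted): 57, 200, 523, 614, 1049, 1403, 1462.
Linear molecule, 7 cuts → 8 fragments:
  57 − 0 = 57 bp
  200 − 57 = 143 bp
  523 − 200 = 323 bp
  614 − 523 = 91 bp
  1049 − 614 = 435 bp
  1403 − 1049 = 354 bp
  1462 − 1403 = 59 bp
  1616 − 1462 = 154 bp
Sorted largest to smallest: 435, 354, 323, 154, 143, 91, 59, 57 bp.

435, 354, 323, 154, 143, 91, 59, 57 bp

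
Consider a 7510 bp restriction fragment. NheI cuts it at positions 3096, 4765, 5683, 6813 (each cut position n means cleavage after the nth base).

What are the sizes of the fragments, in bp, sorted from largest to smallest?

3096, 1669, 1130, 918, 697 bp

Linear molecule, 4 cuts → 5 fragments:
  3096 − 0 = 3096 bp
  4765 − 3096 = 1669 bp
  5683 − 4765 = 918 bp
  6813 − 5683 = 1130 bp
  7510 − 6813 = 697 bp
Sorted largest to smallest: 3096, 1669, 1130, 918, 697 bp.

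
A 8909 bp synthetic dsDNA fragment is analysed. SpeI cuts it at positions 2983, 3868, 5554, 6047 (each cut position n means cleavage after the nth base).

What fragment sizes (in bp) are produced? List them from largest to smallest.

Linear molecule, 4 cuts → 5 fragments:
  2983 − 0 = 2983 bp
  3868 − 2983 = 885 bp
  5554 − 3868 = 1686 bp
  6047 − 5554 = 493 bp
  8909 − 6047 = 2862 bp
Sorted largest to smallest: 2983, 2862, 1686, 885, 493 bp.

2983, 2862, 1686, 885, 493 bp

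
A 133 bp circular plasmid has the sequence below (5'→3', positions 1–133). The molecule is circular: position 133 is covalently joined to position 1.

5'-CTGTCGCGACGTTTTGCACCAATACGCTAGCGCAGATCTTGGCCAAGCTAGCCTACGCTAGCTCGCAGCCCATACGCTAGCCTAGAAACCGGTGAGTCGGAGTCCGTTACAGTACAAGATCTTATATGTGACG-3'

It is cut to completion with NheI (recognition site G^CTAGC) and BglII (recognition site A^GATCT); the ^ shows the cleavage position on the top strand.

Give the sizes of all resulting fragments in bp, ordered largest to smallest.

NheI sites (GCTAGC) start at positions 26, 47, 57, 76.
NheI cuts after the first base of each site, so after positions 26, 47, 57, 76.
BglII sites (AGATCT) start at positions 34, 117.
BglII cuts after the first base of each site, so after positions 34, 117.
Combined cut positions: 26, 34, 47, 57, 76, 117.
Circular molecule, 6 cuts → 6 fragments:
  27–34 → 8 bp
  35–47 → 13 bp
  48–57 → 10 bp
  58–76 → 19 bp
  77–117 → 41 bp
  118–133 then 1–26 → 16 + 26 = 42 bp
Sorted largest to smallest: 42, 41, 19, 13, 10, 8 bp.

42, 41, 19, 13, 10, 8 bp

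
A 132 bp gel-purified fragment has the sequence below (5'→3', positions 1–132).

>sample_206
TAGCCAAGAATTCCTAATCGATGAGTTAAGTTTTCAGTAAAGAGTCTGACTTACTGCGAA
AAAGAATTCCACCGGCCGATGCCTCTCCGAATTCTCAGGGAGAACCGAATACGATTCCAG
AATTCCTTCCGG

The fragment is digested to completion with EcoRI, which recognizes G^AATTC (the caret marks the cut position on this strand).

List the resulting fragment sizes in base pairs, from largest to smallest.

EcoRI sites (GAATTC) start at positions 8, 64, 89, 120.
EcoRI cuts after the first base of each site, so after positions 8, 64, 89, 120.
Linear molecule, 4 cuts → 5 fragments:
  1–8 → 8 bp
  9–64 → 56 bp
  65–89 → 25 bp
  90–120 → 31 bp
  121–132 → 12 bp
Sorted largest to smallest: 56, 31, 25, 12, 8 bp.

56, 31, 25, 12, 8 bp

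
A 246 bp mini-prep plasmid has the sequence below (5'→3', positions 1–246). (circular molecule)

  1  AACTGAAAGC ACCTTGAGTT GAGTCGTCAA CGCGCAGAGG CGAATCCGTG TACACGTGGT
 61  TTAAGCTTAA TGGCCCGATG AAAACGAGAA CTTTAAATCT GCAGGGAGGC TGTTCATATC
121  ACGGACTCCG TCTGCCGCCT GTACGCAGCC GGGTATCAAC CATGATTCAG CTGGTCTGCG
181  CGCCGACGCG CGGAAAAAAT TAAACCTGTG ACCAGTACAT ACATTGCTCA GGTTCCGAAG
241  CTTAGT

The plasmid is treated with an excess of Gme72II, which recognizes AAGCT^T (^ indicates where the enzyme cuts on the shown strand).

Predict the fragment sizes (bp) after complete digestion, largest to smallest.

175, 71 bp

Gme72II sites (AAGCTT) start at positions 63, 238.
Gme72II cuts after base 5 of each site (before the last base), so after positions 67, 242.
Circular molecule, 2 cuts → 2 fragments:
  68–242 → 175 bp
  243–246 then 1–67 → 4 + 67 = 71 bp
Sorted largest to smallest: 175, 71 bp.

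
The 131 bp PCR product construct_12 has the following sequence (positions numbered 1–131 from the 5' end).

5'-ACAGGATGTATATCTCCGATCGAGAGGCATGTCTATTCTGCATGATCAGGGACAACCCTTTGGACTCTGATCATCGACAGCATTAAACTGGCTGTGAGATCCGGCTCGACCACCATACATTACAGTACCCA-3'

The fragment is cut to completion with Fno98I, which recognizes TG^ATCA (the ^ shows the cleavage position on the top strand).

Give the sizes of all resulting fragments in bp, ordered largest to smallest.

Fno98I sites (TGATCA) start at positions 43, 68.
Fno98I cuts after base 2 of each site, so after positions 44, 69.
Linear molecule, 2 cuts → 3 fragments:
  1–44 → 44 bp
  45–69 → 25 bp
  70–131 → 62 bp
Sorted largest to smallest: 62, 44, 25 bp.

62, 44, 25 bp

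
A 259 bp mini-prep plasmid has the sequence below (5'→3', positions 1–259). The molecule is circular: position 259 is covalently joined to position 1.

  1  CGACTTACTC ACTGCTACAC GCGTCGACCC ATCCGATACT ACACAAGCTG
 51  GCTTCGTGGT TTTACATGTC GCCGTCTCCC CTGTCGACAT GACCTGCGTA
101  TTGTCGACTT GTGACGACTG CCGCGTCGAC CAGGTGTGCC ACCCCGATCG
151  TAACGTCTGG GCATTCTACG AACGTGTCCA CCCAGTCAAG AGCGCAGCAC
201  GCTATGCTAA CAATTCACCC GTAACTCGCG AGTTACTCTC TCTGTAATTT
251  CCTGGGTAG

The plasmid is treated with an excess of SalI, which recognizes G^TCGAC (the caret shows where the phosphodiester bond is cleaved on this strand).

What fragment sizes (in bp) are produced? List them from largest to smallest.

SalI sites (GTCGAC) start at positions 23, 83, 103, 125.
SalI cuts after the first base of each site, so after positions 23, 83, 103, 125.
Circular molecule, 4 cuts → 4 fragments:
  24–83 → 60 bp
  84–103 → 20 bp
  104–125 → 22 bp
  126–259 then 1–23 → 134 + 23 = 157 bp
Sorted largest to smallest: 157, 60, 22, 20 bp.

157, 60, 22, 20 bp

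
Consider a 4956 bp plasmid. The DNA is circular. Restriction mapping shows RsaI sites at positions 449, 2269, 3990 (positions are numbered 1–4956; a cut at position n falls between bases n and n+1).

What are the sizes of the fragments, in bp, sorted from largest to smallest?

Circular molecule, 3 cuts → 3 fragments:
  2269 − 449 = 1820 bp
  3990 − 2269 = 1721 bp
  wrap: 4956 − 3990 + 449 = 1415 bp
Sorted largest to smallest: 1820, 1721, 1415 bp.

1820, 1721, 1415 bp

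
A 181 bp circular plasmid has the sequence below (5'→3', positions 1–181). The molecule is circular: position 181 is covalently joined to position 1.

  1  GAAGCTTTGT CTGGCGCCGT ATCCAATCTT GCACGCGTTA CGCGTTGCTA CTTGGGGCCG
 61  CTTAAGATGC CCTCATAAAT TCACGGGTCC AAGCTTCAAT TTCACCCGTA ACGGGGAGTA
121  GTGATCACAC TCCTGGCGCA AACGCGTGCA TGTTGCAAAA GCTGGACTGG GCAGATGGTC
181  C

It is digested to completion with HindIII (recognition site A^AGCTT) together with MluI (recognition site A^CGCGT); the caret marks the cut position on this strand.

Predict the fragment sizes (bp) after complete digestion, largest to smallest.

HindIII sites (AAGCTT) start at positions 2, 91.
HindIII cuts after the first base of each site, so after positions 2, 91.
MluI sites (ACGCGT) start at positions 33, 40, 142.
MluI cuts after the first base of each site, so after positions 33, 40, 142.
Combined cut positions: 2, 33, 40, 91, 142.
Circular molecule, 5 cuts → 5 fragments:
  3–33 → 31 bp
  34–40 → 7 bp
  41–91 → 51 bp
  92–142 → 51 bp
  143–181 then 1–2 → 39 + 2 = 41 bp
Sorted largest to smallest: 51, 51, 41, 31, 7 bp.

51, 51, 41, 31, 7 bp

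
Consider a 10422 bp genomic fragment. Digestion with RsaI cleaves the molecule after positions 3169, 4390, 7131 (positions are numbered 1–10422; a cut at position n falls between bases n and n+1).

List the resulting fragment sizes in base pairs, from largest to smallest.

Linear molecule, 3 cuts → 4 fragments:
  3169 − 0 = 3169 bp
  4390 − 3169 = 1221 bp
  7131 − 4390 = 2741 bp
  10422 − 7131 = 3291 bp
Sorted largest to smallest: 3291, 3169, 2741, 1221 bp.

3291, 3169, 2741, 1221 bp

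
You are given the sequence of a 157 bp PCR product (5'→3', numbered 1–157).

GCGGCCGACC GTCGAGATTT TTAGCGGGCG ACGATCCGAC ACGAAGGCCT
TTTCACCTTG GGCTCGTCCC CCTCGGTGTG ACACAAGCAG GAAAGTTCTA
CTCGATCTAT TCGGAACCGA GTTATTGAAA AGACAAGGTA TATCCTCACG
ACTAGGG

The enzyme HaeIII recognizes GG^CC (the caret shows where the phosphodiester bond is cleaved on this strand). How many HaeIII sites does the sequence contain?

2

GGCC occurs starting at positions 3, 46.
HaeIII cuts at 2 sites.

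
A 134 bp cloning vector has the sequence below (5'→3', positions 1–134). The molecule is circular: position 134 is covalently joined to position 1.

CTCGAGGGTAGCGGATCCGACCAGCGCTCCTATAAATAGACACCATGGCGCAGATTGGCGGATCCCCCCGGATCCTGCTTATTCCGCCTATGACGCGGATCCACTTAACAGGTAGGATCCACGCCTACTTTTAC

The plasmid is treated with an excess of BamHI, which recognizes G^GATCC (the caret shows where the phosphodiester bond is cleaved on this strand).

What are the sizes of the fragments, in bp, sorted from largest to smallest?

47, 32, 27, 18, 10 bp

BamHI sites (GGATCC) start at positions 13, 60, 70, 97, 115.
BamHI cuts after the first base of each site, so after positions 13, 60, 70, 97, 115.
Circular molecule, 5 cuts → 5 fragments:
  14–60 → 47 bp
  61–70 → 10 bp
  71–97 → 27 bp
  98–115 → 18 bp
  116–134 then 1–13 → 19 + 13 = 32 bp
Sorted largest to smallest: 47, 32, 27, 18, 10 bp.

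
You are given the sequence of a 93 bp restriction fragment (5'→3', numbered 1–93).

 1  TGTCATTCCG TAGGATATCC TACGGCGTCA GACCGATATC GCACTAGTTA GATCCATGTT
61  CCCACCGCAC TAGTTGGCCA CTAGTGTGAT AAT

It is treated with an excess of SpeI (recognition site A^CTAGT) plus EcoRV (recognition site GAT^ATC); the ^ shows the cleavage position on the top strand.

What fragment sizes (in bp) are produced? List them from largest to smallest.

SpeI sites (ACTAGT) start at positions 43, 69, 80.
SpeI cuts after the first base of each site, so after positions 43, 69, 80.
EcoRV sites (GATATC) start at positions 14, 35.
EcoRV cuts after base 3 of each site, so after positions 16, 37.
Combined cut positions: 16, 37, 43, 69, 80.
Linear molecule, 5 cuts → 6 fragments:
  1–16 → 16 bp
  17–37 → 21 bp
  38–43 → 6 bp
  44–69 → 26 bp
  70–80 → 11 bp
  81–93 → 13 bp
Sorted largest to smallest: 26, 21, 16, 13, 11, 6 bp.

26, 21, 16, 13, 11, 6 bp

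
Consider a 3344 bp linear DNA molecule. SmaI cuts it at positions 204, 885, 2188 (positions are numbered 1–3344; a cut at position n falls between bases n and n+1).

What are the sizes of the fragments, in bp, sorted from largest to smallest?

1303, 1156, 681, 204 bp

Linear molecule, 3 cuts → 4 fragments:
  204 − 0 = 204 bp
  885 − 204 = 681 bp
  2188 − 885 = 1303 bp
  3344 − 2188 = 1156 bp
Sorted largest to smallest: 1303, 1156, 681, 204 bp.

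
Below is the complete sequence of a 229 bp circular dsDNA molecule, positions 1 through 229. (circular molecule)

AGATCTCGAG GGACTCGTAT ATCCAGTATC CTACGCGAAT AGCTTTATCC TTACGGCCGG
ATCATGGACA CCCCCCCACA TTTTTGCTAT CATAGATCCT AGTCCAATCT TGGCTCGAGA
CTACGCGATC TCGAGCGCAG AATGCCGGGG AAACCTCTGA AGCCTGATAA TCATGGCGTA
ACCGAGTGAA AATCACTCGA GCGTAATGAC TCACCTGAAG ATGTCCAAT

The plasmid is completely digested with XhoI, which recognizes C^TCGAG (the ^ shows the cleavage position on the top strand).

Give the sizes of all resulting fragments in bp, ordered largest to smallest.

109, 66, 38, 16 bp

XhoI sites (CTCGAG) start at positions 5, 114, 130, 196.
XhoI cuts after the first base of each site, so after positions 5, 114, 130, 196.
Circular molecule, 4 cuts → 4 fragments:
  6–114 → 109 bp
  115–130 → 16 bp
  131–196 → 66 bp
  197–229 then 1–5 → 33 + 5 = 38 bp
Sorted largest to smallest: 109, 66, 38, 16 bp.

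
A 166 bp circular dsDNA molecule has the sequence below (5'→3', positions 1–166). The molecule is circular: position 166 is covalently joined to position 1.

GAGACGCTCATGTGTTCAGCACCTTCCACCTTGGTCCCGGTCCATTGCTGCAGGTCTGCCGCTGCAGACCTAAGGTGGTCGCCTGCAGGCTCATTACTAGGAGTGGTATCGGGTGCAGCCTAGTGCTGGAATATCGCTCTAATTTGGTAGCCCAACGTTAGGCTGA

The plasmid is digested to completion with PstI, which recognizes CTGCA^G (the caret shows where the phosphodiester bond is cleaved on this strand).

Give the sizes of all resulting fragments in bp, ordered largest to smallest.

PstI sites (CTGCAG) start at positions 48, 62, 83.
PstI cuts after base 5 of each site (before the last base), so after positions 52, 66, 87.
Circular molecule, 3 cuts → 3 fragments:
  53–66 → 14 bp
  67–87 → 21 bp
  88–166 then 1–52 → 79 + 52 = 131 bp
Sorted largest to smallest: 131, 21, 14 bp.

131, 21, 14 bp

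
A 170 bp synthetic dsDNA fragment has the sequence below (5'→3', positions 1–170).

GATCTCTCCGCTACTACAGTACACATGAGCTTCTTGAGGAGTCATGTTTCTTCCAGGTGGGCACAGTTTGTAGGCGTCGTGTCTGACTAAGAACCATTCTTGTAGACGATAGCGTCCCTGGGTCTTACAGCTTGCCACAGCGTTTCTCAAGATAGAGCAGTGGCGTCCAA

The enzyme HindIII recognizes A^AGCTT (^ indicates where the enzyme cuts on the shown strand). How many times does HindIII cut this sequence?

0

No occurrence of AAGCTT is present in the sequence.
HindIII does not cut: 0 sites.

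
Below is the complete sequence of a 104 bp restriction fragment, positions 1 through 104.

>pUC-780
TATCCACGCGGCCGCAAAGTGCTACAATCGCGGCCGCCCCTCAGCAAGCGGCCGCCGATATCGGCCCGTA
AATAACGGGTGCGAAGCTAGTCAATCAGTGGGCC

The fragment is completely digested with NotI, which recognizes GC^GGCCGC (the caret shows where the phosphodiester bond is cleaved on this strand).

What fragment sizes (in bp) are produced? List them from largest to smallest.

55, 22, 18, 9 bp

NotI sites (GCGGCCGC) start at positions 8, 30, 48.
NotI cuts after base 2 of each site, so after positions 9, 31, 49.
Linear molecule, 3 cuts → 4 fragments:
  1–9 → 9 bp
  10–31 → 22 bp
  32–49 → 18 bp
  50–104 → 55 bp
Sorted largest to smallest: 55, 22, 18, 9 bp.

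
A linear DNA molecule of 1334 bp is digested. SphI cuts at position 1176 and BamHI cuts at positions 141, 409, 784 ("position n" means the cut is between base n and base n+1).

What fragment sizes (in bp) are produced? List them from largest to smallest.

Combined cut positions (sorted): 141, 409, 784, 1176.
Linear molecule, 4 cuts → 5 fragments:
  141 − 0 = 141 bp
  409 − 141 = 268 bp
  784 − 409 = 375 bp
  1176 − 784 = 392 bp
  1334 − 1176 = 158 bp
Sorted largest to smallest: 392, 375, 268, 158, 141 bp.

392, 375, 268, 158, 141 bp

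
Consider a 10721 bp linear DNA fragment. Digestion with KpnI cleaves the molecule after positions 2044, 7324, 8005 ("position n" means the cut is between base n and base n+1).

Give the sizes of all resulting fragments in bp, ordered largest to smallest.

Linear molecule, 3 cuts → 4 fragments:
  2044 − 0 = 2044 bp
  7324 − 2044 = 5280 bp
  8005 − 7324 = 681 bp
  10721 − 8005 = 2716 bp
Sorted largest to smallest: 5280, 2716, 2044, 681 bp.

5280, 2716, 2044, 681 bp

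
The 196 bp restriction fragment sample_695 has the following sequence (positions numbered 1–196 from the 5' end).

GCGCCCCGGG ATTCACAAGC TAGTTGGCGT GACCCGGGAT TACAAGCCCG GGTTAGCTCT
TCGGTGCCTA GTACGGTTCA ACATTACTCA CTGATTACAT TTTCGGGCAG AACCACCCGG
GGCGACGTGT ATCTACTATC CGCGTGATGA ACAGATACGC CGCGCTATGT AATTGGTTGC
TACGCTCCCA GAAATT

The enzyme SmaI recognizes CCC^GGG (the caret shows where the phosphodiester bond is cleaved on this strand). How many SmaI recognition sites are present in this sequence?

CCCGGG occurs starting at positions 5, 33, 47, 116.
SmaI cuts at 4 sites.

4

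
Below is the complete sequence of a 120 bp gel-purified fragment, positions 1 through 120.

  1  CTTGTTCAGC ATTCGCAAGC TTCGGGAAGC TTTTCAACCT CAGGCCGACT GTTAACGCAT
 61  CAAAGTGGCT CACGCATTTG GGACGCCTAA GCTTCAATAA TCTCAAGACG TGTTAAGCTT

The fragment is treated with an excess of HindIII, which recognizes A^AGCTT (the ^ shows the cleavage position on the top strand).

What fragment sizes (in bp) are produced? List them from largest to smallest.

HindIII sites (AAGCTT) start at positions 17, 27, 89, 115.
HindIII cuts after the first base of each site, so after positions 17, 27, 89, 115.
Linear molecule, 4 cuts → 5 fragments:
  1–17 → 17 bp
  18–27 → 10 bp
  28–89 → 62 bp
  90–115 → 26 bp
  116–120 → 5 bp
Sorted largest to smallest: 62, 26, 17, 10, 5 bp.

62, 26, 17, 10, 5 bp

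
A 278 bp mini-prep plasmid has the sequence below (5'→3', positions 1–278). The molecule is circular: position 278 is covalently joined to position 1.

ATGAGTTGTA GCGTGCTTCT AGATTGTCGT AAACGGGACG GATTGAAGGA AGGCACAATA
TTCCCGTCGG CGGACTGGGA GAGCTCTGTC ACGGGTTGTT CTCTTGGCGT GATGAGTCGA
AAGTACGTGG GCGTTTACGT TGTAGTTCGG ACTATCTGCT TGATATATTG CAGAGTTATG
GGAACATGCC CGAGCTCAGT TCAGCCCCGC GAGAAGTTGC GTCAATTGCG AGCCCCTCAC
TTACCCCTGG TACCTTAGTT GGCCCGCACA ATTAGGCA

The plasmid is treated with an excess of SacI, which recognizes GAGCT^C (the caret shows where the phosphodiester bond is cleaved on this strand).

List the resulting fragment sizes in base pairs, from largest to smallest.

167, 111 bp

SacI sites (GAGCTC) start at positions 81, 192.
SacI cuts after base 5 of each site (before the last base), so after positions 85, 196.
Circular molecule, 2 cuts → 2 fragments:
  86–196 → 111 bp
  197–278 then 1–85 → 82 + 85 = 167 bp
Sorted largest to smallest: 167, 111 bp.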